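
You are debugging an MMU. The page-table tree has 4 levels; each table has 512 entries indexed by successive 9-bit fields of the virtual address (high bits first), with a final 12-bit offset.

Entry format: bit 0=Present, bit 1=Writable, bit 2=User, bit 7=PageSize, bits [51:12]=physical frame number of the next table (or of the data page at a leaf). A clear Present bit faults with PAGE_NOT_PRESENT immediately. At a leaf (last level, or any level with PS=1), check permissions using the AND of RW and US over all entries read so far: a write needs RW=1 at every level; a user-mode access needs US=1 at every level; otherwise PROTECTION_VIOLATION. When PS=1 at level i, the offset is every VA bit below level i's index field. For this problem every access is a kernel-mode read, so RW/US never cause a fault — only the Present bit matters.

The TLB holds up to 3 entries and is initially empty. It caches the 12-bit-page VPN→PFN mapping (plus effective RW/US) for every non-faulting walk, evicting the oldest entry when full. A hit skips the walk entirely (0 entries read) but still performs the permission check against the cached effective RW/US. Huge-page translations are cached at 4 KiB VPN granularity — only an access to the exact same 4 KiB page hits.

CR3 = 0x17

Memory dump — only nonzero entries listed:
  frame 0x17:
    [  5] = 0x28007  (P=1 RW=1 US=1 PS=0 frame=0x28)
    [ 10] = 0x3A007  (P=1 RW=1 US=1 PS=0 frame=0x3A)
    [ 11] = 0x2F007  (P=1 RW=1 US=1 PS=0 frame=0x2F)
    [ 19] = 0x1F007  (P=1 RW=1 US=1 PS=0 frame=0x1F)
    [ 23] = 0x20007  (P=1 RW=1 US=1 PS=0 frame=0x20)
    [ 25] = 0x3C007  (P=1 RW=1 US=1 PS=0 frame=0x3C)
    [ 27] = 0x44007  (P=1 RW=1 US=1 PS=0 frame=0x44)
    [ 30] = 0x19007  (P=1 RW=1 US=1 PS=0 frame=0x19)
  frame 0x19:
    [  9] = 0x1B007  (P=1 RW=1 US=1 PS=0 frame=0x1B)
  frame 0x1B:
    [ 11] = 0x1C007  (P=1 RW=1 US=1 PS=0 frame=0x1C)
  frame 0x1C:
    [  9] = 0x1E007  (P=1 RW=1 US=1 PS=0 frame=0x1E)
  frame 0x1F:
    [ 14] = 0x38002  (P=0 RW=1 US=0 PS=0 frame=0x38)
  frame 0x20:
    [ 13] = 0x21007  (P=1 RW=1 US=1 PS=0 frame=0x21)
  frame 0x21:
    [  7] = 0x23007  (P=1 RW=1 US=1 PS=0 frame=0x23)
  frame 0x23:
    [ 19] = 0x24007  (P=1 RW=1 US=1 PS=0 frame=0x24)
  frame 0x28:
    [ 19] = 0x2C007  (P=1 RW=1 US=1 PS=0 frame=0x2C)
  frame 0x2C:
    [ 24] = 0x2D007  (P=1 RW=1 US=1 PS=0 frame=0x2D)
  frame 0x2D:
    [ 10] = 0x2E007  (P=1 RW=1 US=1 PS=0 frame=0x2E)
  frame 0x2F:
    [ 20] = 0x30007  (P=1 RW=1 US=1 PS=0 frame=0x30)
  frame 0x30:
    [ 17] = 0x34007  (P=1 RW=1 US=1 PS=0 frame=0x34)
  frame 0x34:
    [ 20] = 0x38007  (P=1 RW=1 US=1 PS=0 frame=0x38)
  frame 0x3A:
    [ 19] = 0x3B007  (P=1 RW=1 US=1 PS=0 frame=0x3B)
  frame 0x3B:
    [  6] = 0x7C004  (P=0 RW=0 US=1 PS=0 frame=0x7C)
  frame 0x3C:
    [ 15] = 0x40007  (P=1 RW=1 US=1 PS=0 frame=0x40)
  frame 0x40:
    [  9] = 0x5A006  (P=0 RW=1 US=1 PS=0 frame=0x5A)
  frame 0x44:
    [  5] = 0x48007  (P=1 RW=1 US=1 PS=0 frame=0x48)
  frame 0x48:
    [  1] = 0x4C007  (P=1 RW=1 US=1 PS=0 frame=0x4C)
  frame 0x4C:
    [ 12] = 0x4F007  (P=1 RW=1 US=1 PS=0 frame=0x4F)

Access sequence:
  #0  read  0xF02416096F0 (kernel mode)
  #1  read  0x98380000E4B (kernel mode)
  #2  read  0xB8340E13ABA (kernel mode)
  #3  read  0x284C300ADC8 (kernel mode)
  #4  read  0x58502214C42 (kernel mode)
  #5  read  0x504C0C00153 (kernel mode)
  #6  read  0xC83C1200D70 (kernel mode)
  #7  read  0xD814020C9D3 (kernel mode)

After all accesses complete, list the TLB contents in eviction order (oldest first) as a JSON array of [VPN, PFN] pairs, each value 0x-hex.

Walk each access:
#0 VA=0xF02416096F0 (r,kernel):
  [0] read 0x17 idx=30: raw=0x19007 flags P=1 W=1 U=1 S=0
  [1] read 0x19 idx=9: raw=0x1B007 flags P=1 W=1 U=1 S=0
  [2] read 0x1B idx=11: raw=0x1C007 flags P=1 W=1 U=1 S=0
  [3] read 0x1C idx=9: raw=0x1E007 flags P=1 W=1 U=1 S=0
  ⇒ phys 0x1E6F0  [4 reads]
#1 VA=0x98380000E4B (r,kernel):
  [0] read 0x17 idx=19: raw=0x1F007 flags P=1 W=1 U=1 S=0
  [1] read 0x1F idx=14: raw=0x38002 flags P=0 W=1 U=0 S=0
  ✗ PAGE_NOT_PRESENT  [2 reads]
#2 VA=0xB8340E13ABA (r,kernel):
  [0] read 0x17 idx=23: raw=0x20007 flags P=1 W=1 U=1 S=0
  [1] read 0x20 idx=13: raw=0x21007 flags P=1 W=1 U=1 S=0
  [2] read 0x21 idx=7: raw=0x23007 flags P=1 W=1 U=1 S=0
  [3] read 0x23 idx=19: raw=0x24007 flags P=1 W=1 U=1 S=0
  ⇒ phys 0x24ABA  [4 reads]
#3 VA=0x284C300ADC8 (r,kernel):
  [0] read 0x17 idx=5: raw=0x28007 flags P=1 W=1 U=1 S=0
  [1] read 0x28 idx=19: raw=0x2C007 flags P=1 W=1 U=1 S=0
  [2] read 0x2C idx=24: raw=0x2D007 flags P=1 W=1 U=1 S=0
  [3] read 0x2D idx=10: raw=0x2E007 flags P=1 W=1 U=1 S=0
  ⇒ phys 0x2EDC8  [4 reads]
#4 VA=0x58502214C42 (r,kernel):
  [0] read 0x17 idx=11: raw=0x2F007 flags P=1 W=1 U=1 S=0
  [1] read 0x2F idx=20: raw=0x30007 flags P=1 W=1 U=1 S=0
  [2] read 0x30 idx=17: raw=0x34007 flags P=1 W=1 U=1 S=0
  [3] read 0x34 idx=20: raw=0x38007 flags P=1 W=1 U=1 S=0
  ⇒ phys 0x38C42  [4 reads]
#5 VA=0x504C0C00153 (r,kernel):
  [0] read 0x17 idx=10: raw=0x3A007 flags P=1 W=1 U=1 S=0
  [1] read 0x3A idx=19: raw=0x3B007 flags P=1 W=1 U=1 S=0
  [2] read 0x3B idx=6: raw=0x7C004 flags P=0 W=0 U=1 S=0
  ✗ PAGE_NOT_PRESENT  [3 reads]
#6 VA=0xC83C1200D70 (r,kernel):
  [0] read 0x17 idx=25: raw=0x3C007 flags P=1 W=1 U=1 S=0
  [1] read 0x3C idx=15: raw=0x40007 flags P=1 W=1 U=1 S=0
  [2] read 0x40 idx=9: raw=0x5A006 flags P=0 W=1 U=1 S=0
  ✗ PAGE_NOT_PRESENT  [3 reads]
#7 VA=0xD814020C9D3 (r,kernel):
  [0] read 0x17 idx=27: raw=0x44007 flags P=1 W=1 U=1 S=0
  [1] read 0x44 idx=5: raw=0x48007 flags P=1 W=1 U=1 S=0
  [2] read 0x48 idx=1: raw=0x4C007 flags P=1 W=1 U=1 S=0
  [3] read 0x4C idx=12: raw=0x4F007 flags P=1 W=1 U=1 S=0
  ⇒ phys 0x4F9D3  [4 reads]

TLB: [["0x284C300A", "0x2E"], ["0x58502214", "0x38"], ["0xD814020C", "0x4F"]]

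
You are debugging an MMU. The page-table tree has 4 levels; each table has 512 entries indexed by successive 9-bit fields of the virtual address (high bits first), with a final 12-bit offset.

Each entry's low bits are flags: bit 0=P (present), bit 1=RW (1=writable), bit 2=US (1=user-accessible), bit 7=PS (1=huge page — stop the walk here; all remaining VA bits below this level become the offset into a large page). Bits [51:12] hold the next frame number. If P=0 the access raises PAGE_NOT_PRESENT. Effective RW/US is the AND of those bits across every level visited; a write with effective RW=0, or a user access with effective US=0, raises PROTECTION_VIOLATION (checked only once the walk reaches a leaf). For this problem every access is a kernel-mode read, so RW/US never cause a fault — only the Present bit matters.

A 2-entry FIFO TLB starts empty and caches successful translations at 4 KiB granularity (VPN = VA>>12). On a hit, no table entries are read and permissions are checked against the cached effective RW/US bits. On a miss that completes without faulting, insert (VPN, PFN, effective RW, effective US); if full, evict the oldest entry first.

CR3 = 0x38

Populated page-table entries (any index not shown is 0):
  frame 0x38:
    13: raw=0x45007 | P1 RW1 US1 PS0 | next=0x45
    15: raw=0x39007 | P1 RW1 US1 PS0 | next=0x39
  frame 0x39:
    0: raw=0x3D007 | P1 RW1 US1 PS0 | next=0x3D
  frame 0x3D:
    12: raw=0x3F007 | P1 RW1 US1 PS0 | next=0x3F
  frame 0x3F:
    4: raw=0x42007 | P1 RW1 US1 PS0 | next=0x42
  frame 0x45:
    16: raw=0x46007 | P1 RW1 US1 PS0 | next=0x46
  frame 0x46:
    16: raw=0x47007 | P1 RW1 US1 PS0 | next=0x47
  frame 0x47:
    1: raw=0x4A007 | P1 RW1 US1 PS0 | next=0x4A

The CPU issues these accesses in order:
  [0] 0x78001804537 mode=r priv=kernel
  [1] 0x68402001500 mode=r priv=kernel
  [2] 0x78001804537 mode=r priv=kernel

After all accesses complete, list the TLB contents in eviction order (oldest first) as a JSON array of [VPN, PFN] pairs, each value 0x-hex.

Walk each access:
#0 VA=0x78001804537 (r,kernel):
  L0: frame=0x38 idx=15 entry=0x39007 [P=1 RW=1 US=1 PS=0]
  L1: frame=0x39 idx=0 entry=0x3D007 [P=1 RW=1 US=1 PS=0]
  L2: frame=0x3D idx=12 entry=0x3F007 [P=1 RW=1 US=1 PS=0]
  L3: frame=0x3F idx=4 entry=0x42007 [P=1 RW=1 US=1 PS=0]
  ✓ 0x42537  — 4 lookups
#1 VA=0x68402001500 (r,kernel):
  L0: frame=0x38 idx=13 entry=0x45007 [P=1 RW=1 US=1 PS=0]
  L1: frame=0x45 idx=16 entry=0x46007 [P=1 RW=1 US=1 PS=0]
  L2: frame=0x46 idx=16 entry=0x47007 [P=1 RW=1 US=1 PS=0]
  L3: frame=0x47 idx=1 entry=0x4A007 [P=1 RW=1 US=1 PS=0]
  ✓ 0x4A500  — 4 lookups
#2 VA=0x78001804537 (r,kernel):
  TLB hit vpn=0x78001804 → PA=0x42537

TLB: [["0x78001804", "0x42"], ["0x68402001", "0x4A"]]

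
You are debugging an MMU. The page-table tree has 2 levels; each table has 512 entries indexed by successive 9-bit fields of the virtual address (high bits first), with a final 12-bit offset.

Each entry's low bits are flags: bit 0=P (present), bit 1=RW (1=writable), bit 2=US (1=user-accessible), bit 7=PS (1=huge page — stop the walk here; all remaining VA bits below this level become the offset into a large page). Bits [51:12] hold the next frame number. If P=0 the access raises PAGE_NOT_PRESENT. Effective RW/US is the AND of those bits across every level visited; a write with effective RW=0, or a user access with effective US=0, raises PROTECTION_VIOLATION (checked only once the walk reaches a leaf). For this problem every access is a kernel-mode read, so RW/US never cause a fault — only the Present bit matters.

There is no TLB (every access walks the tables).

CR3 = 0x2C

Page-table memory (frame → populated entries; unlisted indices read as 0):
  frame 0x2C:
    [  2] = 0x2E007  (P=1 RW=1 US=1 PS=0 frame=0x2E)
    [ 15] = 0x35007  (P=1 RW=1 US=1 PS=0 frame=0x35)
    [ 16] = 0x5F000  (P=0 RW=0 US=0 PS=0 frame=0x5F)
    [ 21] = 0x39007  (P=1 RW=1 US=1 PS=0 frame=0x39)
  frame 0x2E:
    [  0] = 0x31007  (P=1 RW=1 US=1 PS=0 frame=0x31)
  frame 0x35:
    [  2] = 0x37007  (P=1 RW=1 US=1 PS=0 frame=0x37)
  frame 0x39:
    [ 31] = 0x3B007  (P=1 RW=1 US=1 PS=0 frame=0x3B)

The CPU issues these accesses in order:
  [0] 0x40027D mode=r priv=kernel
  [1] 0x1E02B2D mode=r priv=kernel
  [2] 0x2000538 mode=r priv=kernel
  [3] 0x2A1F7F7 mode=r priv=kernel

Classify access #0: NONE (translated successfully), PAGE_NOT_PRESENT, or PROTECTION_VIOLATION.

Walk each access:
#0 VA=0x40027D (r,kernel):
  lvl0: tbl 0x2C, slot 2 ⇒ 0x2E007 (P1/RW1/US1/PS0)
  lvl1: tbl 0x2E, slot 0 ⇒ 0x31007 (P1/RW1/US1/PS0)
  → PA=0x3127D  (2 entries read)
#1 VA=0x1E02B2D (r,kernel):
  lvl0: tbl 0x2C, slot 15 ⇒ 0x35007 (P1/RW1/US1/PS0)
  lvl1: tbl 0x35, slot 2 ⇒ 0x37007 (P1/RW1/US1/PS0)
  → PA=0x37B2D  (2 entries read)
#2 VA=0x2000538 (r,kernel):
  lvl0: tbl 0x2C, slot 16 ⇒ 0x5F000 (P0/RW0/US0/PS0)
  → PAGE_NOT_PRESENT  (1 entries read)
#3 VA=0x2A1F7F7 (r,kernel):
  lvl0: tbl 0x2C, slot 21 ⇒ 0x39007 (P1/RW1/US1/PS0)
  lvl1: tbl 0x39, slot 31 ⇒ 0x3B007 (P1/RW1/US1/PS0)
  → PA=0x3B7F7  (2 entries read)

Access #0 fault: NONE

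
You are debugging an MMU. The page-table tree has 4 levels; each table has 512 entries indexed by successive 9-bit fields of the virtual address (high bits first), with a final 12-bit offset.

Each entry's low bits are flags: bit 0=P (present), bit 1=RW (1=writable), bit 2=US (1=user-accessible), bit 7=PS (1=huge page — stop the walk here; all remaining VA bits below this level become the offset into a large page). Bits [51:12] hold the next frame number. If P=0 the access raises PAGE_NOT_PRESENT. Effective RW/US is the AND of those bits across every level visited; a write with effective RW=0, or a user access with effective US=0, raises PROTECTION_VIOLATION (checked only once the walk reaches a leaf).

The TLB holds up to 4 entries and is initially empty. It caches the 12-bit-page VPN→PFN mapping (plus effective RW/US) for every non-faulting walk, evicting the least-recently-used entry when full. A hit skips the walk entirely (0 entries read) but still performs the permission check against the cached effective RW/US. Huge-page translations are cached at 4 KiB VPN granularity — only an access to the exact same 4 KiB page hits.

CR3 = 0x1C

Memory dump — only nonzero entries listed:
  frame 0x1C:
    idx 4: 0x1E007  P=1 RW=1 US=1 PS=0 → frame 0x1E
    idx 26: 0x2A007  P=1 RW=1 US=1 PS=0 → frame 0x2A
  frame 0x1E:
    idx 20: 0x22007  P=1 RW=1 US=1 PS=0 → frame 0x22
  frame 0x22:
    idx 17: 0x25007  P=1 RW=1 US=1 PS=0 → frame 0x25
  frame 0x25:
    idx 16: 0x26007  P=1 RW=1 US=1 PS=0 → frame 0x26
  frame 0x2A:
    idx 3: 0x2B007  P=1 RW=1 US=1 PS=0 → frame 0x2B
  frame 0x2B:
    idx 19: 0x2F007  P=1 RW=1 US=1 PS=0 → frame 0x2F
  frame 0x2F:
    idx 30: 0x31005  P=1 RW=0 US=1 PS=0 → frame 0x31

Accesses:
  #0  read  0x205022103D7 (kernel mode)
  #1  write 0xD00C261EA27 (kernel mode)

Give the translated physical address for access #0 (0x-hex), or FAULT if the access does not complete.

Walk each access:
#0 VA=0x205022103D7 (r,kernel):
  L0 @0x1C[4] → 0x1E007  P=1,RW=1,US=1,PS=0
  L1 @0x1E[20] → 0x22007  P=1,RW=1,US=1,PS=0
  L2 @0x22[17] → 0x25007  P=1,RW=1,US=1,PS=0
  L3 @0x25[16] → 0x26007  P=1,RW=1,US=1,PS=0
  ✓ 0x263D7  — 4 lookups
#1 VA=0xD00C261EA27 (w,kernel):
  L0 @0x1C[26] → 0x2A007  P=1,RW=1,US=1,PS=0
  L1 @0x2A[3] → 0x2B007  P=1,RW=1,US=1,PS=0
  L2 @0x2B[19] → 0x2F007  P=1,RW=1,US=1,PS=0
  L3 @0x2F[30] → 0x31005  P=1,RW=0,US=1,PS=0
  → PROTECTION_VIOLATION  (4 entries read)

Access #0 PA: 0x263D7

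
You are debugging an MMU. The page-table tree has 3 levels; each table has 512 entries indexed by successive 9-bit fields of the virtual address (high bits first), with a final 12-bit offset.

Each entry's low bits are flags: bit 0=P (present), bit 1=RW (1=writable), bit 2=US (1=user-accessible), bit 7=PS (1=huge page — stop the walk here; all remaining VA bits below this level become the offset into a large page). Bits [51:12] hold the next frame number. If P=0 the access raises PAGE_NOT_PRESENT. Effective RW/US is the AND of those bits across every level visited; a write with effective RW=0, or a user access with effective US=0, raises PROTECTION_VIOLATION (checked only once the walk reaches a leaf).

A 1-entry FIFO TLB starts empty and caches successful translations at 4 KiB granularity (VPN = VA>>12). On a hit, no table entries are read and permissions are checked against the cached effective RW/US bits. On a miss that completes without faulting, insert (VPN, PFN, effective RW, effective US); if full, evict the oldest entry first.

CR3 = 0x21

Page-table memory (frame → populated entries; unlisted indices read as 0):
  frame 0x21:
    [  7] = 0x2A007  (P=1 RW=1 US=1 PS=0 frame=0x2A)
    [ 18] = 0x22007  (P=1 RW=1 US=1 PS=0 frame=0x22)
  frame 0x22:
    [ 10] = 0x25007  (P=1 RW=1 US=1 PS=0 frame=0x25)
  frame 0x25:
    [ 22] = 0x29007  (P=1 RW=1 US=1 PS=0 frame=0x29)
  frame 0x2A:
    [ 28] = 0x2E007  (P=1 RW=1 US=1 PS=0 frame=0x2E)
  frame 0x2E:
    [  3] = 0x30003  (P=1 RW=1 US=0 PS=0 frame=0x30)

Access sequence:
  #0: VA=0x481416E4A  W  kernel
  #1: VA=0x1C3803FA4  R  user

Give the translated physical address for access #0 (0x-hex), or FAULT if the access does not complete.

Trace:
#0 VA=0x481416E4A (w,kernel):
  lvl0: tbl 0x21, slot 18 ⇒ 0x22007 (P1/RW1/US1/PS0)
  lvl1: tbl 0x22, slot 10 ⇒ 0x25007 (P1/RW1/US1/PS0)
  lvl2: tbl 0x25, slot 22 ⇒ 0x29007 (P1/RW1/US1/PS0)
  → PA=0x29E4A  (3 entries read)
#1 VA=0x1C3803FA4 (r,user):
  lvl0: tbl 0x21, slot 7 ⇒ 0x2A007 (P1/RW1/US1/PS0)
  lvl1: tbl 0x2A, slot 28 ⇒ 0x2E007 (P1/RW1/US1/PS0)
  lvl2: tbl 0x2E, slot 3 ⇒ 0x30003 (P1/RW1/US0/PS0)
  ⇒ fault: PROTECTION_VIOLATION  — 3 lookups

Access #0 PA: 0x29E4A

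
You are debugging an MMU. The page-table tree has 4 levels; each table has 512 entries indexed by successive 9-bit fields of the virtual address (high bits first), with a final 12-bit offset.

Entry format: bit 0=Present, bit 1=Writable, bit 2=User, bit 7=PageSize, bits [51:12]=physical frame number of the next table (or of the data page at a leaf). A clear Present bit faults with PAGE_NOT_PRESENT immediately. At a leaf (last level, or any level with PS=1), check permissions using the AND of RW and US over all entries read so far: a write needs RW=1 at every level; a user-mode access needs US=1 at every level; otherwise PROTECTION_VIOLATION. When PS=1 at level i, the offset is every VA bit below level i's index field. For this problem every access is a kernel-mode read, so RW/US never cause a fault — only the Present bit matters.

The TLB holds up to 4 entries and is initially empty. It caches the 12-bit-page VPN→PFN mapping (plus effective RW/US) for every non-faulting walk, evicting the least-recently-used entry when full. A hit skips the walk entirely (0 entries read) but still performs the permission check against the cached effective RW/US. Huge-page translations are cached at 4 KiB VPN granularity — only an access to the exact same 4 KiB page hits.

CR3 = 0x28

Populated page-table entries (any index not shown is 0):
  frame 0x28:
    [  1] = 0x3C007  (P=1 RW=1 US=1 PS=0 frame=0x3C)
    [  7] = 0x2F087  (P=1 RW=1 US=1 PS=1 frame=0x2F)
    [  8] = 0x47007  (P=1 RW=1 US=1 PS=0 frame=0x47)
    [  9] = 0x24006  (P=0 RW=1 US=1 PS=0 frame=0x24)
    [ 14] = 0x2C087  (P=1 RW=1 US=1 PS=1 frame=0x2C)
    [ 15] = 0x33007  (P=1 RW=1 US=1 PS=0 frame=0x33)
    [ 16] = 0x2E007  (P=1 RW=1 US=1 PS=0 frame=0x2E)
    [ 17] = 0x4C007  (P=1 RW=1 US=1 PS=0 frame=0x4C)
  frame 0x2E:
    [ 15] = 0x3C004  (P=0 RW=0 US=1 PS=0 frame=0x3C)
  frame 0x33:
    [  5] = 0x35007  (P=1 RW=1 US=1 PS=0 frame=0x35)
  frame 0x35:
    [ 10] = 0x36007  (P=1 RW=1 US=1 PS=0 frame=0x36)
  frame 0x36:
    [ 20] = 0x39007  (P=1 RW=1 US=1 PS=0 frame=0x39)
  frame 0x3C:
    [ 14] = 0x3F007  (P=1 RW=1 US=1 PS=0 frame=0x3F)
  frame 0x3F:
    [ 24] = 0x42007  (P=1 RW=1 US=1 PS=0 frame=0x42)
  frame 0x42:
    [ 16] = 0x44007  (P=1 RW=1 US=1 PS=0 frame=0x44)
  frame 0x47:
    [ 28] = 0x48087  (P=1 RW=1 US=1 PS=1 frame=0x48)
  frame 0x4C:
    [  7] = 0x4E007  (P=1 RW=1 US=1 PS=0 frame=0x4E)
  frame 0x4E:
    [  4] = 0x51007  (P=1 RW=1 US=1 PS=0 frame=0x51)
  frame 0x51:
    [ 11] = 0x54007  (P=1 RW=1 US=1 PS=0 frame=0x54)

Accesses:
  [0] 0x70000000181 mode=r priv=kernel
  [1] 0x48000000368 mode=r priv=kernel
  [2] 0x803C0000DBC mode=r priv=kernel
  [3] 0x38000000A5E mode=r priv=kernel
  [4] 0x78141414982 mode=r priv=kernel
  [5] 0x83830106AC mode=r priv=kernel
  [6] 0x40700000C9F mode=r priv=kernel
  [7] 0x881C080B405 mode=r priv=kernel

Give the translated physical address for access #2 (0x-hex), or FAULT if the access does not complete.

Per-access translation:
#0 VA=0x70000000181 (r,kernel):
  L0 @0x28[14] → 0x2C087  P=1,RW=1,US=1,PS=1
  → PA=0x2C181 (huge @L0)  (1 entries read)
#1 VA=0x48000000368 (r,kernel):
  L0 @0x28[9] → 0x24006  P=0,RW=1,US=1,PS=0
  → PAGE_NOT_PRESENT  (1 entries read)
#2 VA=0x803C0000DBC (r,kernel):
  L0 @0x28[16] → 0x2E007  P=1,RW=1,US=1,PS=0
  L1 @0x2E[15] → 0x3C004  P=0,RW=0,US=1,PS=0
  → PAGE_NOT_PRESENT  (2 entries read)
#3 VA=0x38000000A5E (r,kernel):
  L0 @0x28[7] → 0x2F087  P=1,RW=1,US=1,PS=1
  → PA=0x2FA5E (huge @L0)  (1 entries read)
#4 VA=0x78141414982 (r,kernel):
  L0 @0x28[15] → 0x33007  P=1,RW=1,US=1,PS=0
  L1 @0x33[5] → 0x35007  P=1,RW=1,US=1,PS=0
  L2 @0x35[10] → 0x36007  P=1,RW=1,US=1,PS=0
  L3 @0x36[20] → 0x39007  P=1,RW=1,US=1,PS=0
  → PA=0x39982  (4 entries read)
#5 VA=0x83830106AC (r,kernel):
  L0 @0x28[1] → 0x3C007  P=1,RW=1,US=1,PS=0
  L1 @0x3C[14] → 0x3F007  P=1,RW=1,US=1,PS=0
  L2 @0x3F[24] → 0x42007  P=1,RW=1,US=1,PS=0
  L3 @0x42[16] → 0x44007  P=1,RW=1,US=1,PS=0
  → PA=0x446AC  (4 entries read)
#6 VA=0x40700000C9F (r,kernel):
  L0 @0x28[8] → 0x47007  P=1,RW=1,US=1,PS=0
  L1 @0x47[28] → 0x48087  P=1,RW=1,US=1,PS=1
  → PA=0x48C9F (huge @L1)  (2 entries read)
#7 VA=0x881C080B405 (r,kernel):
  L0 @0x28[17] → 0x4C007  P=1,RW=1,US=1,PS=0
  L1 @0x4C[7] → 0x4E007  P=1,RW=1,US=1,PS=0
  L2 @0x4E[4] → 0x51007  P=1,RW=1,US=1,PS=0
  L3 @0x51[11] → 0x54007  P=1,RW=1,US=1,PS=0
  → PA=0x54405  (4 entries read)

Access #2 PA: FAULT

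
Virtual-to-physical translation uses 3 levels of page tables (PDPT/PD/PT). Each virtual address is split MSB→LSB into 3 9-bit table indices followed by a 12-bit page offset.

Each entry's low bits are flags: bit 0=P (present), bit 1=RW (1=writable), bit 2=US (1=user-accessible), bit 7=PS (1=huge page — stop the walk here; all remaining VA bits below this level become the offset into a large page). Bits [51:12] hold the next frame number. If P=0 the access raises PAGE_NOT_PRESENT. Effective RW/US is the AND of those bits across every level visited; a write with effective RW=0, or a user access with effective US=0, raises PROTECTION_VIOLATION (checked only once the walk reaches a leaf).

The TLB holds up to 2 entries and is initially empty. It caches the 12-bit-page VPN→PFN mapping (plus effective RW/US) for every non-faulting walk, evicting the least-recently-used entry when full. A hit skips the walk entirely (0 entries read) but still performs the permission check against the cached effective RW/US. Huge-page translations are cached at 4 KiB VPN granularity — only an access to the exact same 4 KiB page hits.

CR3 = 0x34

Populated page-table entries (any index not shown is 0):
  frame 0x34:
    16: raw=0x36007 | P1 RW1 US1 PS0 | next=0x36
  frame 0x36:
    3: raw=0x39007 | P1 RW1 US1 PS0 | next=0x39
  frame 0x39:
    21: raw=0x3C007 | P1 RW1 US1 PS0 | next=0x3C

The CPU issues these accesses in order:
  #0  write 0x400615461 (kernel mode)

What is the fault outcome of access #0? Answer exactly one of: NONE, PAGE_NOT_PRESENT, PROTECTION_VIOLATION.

Per-access translation:
#0 VA=0x400615461 (w,kernel):
  lvl0: tbl 0x34, slot 16 ⇒ 0x36007 (P1/RW1/US1/PS0)
  lvl1: tbl 0x36, slot 3 ⇒ 0x39007 (P1/RW1/US1/PS0)
  lvl2: tbl 0x39, slot 21 ⇒ 0x3C007 (P1/RW1/US1/PS0)
  → PA=0x3C461  (3 entries read)

Access #0 fault: NONE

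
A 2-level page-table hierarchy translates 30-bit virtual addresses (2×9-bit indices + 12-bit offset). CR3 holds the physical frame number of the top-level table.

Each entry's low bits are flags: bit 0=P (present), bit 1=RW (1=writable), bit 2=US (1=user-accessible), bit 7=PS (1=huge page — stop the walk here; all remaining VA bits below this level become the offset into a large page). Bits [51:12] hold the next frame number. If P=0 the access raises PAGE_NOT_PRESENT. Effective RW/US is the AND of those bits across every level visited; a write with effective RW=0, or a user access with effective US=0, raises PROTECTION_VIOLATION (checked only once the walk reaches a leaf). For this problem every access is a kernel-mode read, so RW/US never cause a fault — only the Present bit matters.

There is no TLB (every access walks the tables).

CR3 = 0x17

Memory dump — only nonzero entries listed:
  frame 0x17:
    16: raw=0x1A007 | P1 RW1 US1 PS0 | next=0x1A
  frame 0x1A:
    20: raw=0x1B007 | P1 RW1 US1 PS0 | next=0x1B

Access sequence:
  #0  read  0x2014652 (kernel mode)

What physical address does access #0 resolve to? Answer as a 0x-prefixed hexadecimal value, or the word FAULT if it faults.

Per-access translation:
#0 VA=0x2014652 (r,kernel):
  [0] read 0x17 idx=16: raw=0x1A007 flags P=1 W=1 U=1 S=0
  [1] read 0x1A idx=20: raw=0x1B007 flags P=1 W=1 U=1 S=0
  → PA=0x1B652  (2 entries read)

Access #0 PA: 0x1B652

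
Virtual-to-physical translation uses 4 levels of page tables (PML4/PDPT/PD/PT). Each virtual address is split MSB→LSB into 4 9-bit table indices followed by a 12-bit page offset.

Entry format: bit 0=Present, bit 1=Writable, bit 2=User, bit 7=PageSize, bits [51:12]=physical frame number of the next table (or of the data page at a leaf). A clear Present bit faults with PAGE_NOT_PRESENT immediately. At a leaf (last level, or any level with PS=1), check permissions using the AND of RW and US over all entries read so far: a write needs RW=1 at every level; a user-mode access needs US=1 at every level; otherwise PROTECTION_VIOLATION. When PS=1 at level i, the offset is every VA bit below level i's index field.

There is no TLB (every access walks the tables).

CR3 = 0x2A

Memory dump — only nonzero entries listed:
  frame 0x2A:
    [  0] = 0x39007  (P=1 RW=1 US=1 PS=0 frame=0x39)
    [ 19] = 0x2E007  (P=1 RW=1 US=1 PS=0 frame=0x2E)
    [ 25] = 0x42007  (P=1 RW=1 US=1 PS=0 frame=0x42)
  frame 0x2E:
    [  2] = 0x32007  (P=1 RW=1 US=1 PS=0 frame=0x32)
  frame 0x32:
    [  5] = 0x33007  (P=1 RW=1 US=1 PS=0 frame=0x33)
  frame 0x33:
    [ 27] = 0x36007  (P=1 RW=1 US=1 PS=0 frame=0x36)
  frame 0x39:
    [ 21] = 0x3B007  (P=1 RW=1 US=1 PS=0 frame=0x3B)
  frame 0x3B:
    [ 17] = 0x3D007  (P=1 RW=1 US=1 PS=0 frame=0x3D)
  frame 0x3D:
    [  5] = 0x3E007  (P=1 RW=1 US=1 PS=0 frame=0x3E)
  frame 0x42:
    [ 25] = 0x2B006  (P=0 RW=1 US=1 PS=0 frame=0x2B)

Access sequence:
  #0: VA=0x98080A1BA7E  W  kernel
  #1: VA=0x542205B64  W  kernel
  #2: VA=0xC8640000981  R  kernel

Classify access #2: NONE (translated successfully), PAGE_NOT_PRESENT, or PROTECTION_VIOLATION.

Walk each access:
#0 VA=0x98080A1BA7E (w,kernel):
  [0] read 0x2A idx=19: raw=0x2E007 flags P=1 W=1 U=1 S=0
  [1] read 0x2E idx=2: raw=0x32007 flags P=1 W=1 U=1 S=0
  [2] read 0x32 idx=5: raw=0x33007 flags P=1 W=1 U=1 S=0
  [3] read 0x33 idx=27: raw=0x36007 flags P=1 W=1 U=1 S=0
  ✓ 0x36A7E  — 4 lookups
#1 VA=0x542205B64 (w,kernel):
  [0] read 0x2A idx=0: raw=0x39007 flags P=1 W=1 U=1 S=0
  [1] read 0x39 idx=21: raw=0x3B007 flags P=1 W=1 U=1 S=0
  [2] read 0x3B idx=17: raw=0x3D007 flags P=1 W=1 U=1 S=0
  [3] read 0x3D idx=5: raw=0x3E007 flags P=1 W=1 U=1 S=0
  ✓ 0x3EB64  — 4 lookups
#2 VA=0xC8640000981 (r,kernel):
  [0] read 0x2A idx=25: raw=0x42007 flags P=1 W=1 U=1 S=0
  [1] read 0x42 idx=25: raw=0x2B006 flags P=0 W=1 U=1 S=0
  ✗ PAGE_NOT_PRESENT  [2 reads]

Access #2 fault: PAGE_NOT_PRESENT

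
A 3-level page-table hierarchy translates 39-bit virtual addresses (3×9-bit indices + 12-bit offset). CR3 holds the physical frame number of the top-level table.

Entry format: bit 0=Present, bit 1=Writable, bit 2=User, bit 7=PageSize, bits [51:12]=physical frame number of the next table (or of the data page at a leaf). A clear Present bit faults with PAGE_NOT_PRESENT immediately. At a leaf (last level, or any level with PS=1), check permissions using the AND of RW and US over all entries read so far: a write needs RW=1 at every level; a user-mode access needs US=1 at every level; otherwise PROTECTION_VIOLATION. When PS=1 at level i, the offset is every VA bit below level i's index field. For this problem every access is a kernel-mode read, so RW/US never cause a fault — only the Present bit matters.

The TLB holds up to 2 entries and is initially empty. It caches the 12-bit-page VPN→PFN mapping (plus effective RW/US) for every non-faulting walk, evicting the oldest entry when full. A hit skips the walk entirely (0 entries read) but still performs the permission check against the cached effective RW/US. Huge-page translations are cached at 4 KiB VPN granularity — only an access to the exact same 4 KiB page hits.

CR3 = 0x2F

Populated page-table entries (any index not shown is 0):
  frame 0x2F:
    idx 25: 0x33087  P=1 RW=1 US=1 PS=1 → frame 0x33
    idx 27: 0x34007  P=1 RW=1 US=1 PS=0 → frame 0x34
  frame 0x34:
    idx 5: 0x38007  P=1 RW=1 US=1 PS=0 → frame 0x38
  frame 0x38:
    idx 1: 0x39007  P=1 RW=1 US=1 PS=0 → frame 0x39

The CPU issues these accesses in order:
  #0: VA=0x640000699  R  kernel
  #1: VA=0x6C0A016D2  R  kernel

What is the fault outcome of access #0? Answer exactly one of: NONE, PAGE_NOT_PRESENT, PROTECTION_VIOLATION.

Per-access translation:
#0 VA=0x640000699 (r,kernel):
  L0 @0x2F[25] → 0x33087  P=1,RW=1,US=1,PS=1
  ✓ 0x33699 (huge @L0)  — 1 lookups
#1 VA=0x6C0A016D2 (r,kernel):
  L0 @0x2F[27] → 0x34007  P=1,RW=1,US=1,PS=0
  L1 @0x34[5] → 0x38007  P=1,RW=1,US=1,PS=0
  L2 @0x38[1] → 0x39007  P=1,RW=1,US=1,PS=0
  ✓ 0x396D2  — 3 lookups

Access #0 fault: NONE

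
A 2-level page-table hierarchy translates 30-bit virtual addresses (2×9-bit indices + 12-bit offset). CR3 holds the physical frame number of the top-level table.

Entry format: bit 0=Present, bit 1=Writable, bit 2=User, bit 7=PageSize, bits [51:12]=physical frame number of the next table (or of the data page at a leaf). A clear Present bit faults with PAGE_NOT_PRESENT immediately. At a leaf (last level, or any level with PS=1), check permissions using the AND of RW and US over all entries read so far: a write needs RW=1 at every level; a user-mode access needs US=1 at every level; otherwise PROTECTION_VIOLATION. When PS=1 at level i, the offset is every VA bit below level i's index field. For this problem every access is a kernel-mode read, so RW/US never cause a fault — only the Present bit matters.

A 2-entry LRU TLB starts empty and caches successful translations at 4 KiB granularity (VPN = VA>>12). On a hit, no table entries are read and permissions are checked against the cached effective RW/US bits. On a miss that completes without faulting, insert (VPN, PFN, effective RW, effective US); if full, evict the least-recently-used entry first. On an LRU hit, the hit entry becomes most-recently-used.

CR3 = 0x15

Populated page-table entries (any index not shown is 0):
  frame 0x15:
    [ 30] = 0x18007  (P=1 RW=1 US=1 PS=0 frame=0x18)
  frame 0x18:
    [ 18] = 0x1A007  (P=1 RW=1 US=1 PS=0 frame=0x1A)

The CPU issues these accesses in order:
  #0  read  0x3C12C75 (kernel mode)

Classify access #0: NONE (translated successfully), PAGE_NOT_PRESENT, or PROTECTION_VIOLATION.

Trace:
#0 VA=0x3C12C75 (r,kernel):
  L0: frame=0x15 idx=30 entry=0x18007 [P=1 RW=1 US=1 PS=0]
  L1: frame=0x18 idx=18 entry=0x1A007 [P=1 RW=1 US=1 PS=0]
  → PA=0x1AC75  (2 entries read)

Access #0 fault: NONE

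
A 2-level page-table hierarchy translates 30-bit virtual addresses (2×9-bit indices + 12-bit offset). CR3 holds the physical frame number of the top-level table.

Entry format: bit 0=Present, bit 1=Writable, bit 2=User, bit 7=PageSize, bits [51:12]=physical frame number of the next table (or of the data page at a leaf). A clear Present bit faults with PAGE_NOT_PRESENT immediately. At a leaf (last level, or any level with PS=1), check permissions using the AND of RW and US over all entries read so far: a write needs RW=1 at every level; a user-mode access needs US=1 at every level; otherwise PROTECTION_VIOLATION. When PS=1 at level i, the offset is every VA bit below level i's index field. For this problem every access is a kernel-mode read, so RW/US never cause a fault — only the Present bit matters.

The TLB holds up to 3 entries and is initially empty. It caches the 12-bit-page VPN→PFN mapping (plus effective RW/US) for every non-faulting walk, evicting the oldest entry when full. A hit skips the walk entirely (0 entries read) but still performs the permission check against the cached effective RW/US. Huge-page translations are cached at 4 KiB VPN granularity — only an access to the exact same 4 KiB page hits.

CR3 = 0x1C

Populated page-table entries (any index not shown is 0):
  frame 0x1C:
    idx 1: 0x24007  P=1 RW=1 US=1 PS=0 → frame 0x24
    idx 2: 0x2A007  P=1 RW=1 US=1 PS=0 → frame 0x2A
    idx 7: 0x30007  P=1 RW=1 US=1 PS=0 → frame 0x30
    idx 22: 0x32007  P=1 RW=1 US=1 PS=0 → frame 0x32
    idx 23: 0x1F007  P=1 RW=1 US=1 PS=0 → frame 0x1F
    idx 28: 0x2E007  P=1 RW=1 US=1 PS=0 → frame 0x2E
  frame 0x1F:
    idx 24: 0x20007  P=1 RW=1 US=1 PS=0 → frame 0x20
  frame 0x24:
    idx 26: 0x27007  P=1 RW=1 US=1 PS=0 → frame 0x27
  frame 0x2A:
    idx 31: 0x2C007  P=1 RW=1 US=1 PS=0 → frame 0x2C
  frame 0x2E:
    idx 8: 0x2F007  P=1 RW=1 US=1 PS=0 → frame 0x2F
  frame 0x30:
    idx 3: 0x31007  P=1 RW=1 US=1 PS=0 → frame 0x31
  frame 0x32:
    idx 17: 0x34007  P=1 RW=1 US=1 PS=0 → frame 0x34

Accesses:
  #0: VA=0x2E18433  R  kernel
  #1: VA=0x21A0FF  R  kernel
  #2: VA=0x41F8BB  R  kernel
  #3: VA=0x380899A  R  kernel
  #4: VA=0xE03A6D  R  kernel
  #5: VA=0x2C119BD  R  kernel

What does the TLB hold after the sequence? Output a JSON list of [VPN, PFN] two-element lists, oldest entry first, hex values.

Trace:
#0 VA=0x2E18433 (r,kernel):
  L0 @0x1C[23] → 0x1F007  P=1,RW=1,US=1,PS=0
  L1 @0x1F[24] → 0x20007  P=1,RW=1,US=1,PS=0
  ✓ 0x20433  — 2 lookups
#1 VA=0x21A0FF (r,kernel):
  L0 @0x1C[1] → 0x24007  P=1,RW=1,US=1,PS=0
  L1 @0x24[26] → 0x27007  P=1,RW=1,US=1,PS=0
  ✓ 0x270FF  — 2 lookups
#2 VA=0x41F8BB (r,kernel):
  L0 @0x1C[2] → 0x2A007  P=1,RW=1,US=1,PS=0
  L1 @0x2A[31] → 0x2C007  P=1,RW=1,US=1,PS=0
  ✓ 0x2C8BB  — 2 lookups
#3 VA=0x380899A (r,kernel):
  L0 @0x1C[28] → 0x2E007  P=1,RW=1,US=1,PS=0
  L1 @0x2E[8] → 0x2F007  P=1,RW=1,US=1,PS=0
  ✓ 0x2F99A  — 2 lookups
#4 VA=0xE03A6D (r,kernel):
  L0 @0x1C[7] → 0x30007  P=1,RW=1,US=1,PS=0
  L1 @0x30[3] → 0x31007  P=1,RW=1,US=1,PS=0
  ✓ 0x31A6D  — 2 lookups
#5 VA=0x2C119BD (r,kernel):
  L0 @0x1C[22] → 0x32007  P=1,RW=1,US=1,PS=0
  L1 @0x32[17] → 0x34007  P=1,RW=1,US=1,PS=0
  ✓ 0x349BD  — 2 lookups

TLB: [["0x3808", "0x2F"], ["0xE03", "0x31"], ["0x2C11", "0x34"]]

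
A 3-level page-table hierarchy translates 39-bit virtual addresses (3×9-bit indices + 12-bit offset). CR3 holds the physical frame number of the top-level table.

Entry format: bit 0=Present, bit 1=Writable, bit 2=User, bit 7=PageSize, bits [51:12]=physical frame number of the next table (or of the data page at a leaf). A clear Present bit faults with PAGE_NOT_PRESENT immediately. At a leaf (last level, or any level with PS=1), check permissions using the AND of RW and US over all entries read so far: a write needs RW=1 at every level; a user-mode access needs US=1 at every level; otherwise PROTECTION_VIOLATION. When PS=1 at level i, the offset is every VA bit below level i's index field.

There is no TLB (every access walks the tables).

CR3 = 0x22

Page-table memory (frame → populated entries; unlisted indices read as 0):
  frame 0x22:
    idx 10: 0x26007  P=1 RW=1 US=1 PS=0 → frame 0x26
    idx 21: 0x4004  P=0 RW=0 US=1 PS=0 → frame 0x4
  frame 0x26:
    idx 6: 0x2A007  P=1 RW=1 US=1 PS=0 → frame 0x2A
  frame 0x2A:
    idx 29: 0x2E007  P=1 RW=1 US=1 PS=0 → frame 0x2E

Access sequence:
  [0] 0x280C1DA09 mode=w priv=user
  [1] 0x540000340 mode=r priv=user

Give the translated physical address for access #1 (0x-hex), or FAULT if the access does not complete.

Walk each access:
#0 VA=0x280C1DA09 (w,user):
  L0: frame=0x22 idx=10 entry=0x26007 [P=1 RW=1 US=1 PS=0]
  L1: frame=0x26 idx=6 entry=0x2A007 [P=1 RW=1 US=1 PS=0]
  L2: frame=0x2A idx=29 entry=0x2E007 [P=1 RW=1 US=1 PS=0]
  ⇒ phys 0x2EA09  [3 reads]
#1 VA=0x540000340 (r,user):
  L0: frame=0x22 idx=21 entry=0x4004 [P=0 RW=0 US=1 PS=0]
  → PAGE_NOT_PRESENT  (1 entries read)

Access #1 PA: FAULT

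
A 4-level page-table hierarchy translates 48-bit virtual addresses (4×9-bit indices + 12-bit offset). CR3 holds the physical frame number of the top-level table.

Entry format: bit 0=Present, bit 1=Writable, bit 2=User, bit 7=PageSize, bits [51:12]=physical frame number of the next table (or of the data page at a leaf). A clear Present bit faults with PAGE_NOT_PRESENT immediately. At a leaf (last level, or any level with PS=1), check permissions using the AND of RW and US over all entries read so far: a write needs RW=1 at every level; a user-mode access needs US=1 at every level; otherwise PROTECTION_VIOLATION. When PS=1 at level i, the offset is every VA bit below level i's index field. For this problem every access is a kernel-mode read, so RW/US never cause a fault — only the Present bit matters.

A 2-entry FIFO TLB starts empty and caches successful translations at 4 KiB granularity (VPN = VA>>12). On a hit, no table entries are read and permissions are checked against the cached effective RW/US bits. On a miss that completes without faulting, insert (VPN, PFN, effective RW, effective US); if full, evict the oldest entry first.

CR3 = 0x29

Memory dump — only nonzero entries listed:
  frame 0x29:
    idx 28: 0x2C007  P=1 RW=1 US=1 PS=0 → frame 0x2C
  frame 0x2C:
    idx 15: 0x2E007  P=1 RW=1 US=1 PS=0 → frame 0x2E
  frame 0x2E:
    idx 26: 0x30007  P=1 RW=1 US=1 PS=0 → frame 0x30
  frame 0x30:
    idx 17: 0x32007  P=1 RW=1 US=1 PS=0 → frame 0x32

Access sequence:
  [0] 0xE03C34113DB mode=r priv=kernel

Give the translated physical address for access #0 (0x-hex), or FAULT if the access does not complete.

Walk each access:
#0 VA=0xE03C34113DB (r,kernel):
  L0 @0x29[28] → 0x2C007  P=1,RW=1,US=1,PS=0
  L1 @0x2C[15] → 0x2E007  P=1,RW=1,US=1,PS=0
  L2 @0x2E[26] → 0x30007  P=1,RW=1,US=1,PS=0
  L3 @0x30[17] → 0x32007  P=1,RW=1,US=1,PS=0
  ✓ 0x323DB  — 4 lookups

Access #0 PA: 0x323DB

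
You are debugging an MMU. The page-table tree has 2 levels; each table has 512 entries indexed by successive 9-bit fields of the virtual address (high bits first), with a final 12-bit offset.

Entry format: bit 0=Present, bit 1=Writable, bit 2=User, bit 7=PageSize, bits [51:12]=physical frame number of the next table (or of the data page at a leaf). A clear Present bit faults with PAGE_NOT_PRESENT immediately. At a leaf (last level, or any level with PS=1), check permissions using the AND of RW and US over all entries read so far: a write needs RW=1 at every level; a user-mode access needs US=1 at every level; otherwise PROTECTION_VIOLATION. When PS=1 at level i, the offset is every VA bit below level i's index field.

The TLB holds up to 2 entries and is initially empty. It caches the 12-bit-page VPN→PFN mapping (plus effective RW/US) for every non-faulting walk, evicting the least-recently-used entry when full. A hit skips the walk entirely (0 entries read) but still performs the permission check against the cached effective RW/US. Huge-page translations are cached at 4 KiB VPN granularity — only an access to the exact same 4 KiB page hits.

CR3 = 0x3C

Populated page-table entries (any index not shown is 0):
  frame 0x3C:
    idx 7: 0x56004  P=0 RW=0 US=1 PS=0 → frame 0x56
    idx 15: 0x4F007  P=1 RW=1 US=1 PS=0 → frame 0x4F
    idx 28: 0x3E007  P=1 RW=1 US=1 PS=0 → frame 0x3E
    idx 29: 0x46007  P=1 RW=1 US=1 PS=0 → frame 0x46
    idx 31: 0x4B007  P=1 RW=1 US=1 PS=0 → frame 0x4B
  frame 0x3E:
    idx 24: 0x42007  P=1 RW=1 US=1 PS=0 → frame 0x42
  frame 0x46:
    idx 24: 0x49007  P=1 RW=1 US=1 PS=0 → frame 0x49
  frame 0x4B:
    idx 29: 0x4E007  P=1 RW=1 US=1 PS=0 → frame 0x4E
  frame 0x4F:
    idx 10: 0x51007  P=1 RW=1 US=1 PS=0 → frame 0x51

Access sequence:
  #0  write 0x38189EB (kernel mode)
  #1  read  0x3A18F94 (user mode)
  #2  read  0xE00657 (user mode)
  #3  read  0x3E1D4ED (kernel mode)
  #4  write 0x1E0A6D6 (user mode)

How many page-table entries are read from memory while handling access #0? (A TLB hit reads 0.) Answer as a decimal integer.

Per-access translation:
#0 VA=0x38189EB (w,kernel):
  L0: frame=0x3C idx=28 entry=0x3E007 [P=1 RW=1 US=1 PS=0]
  L1: frame=0x3E idx=24 entry=0x42007 [P=1 RW=1 US=1 PS=0]
  → PA=0x429EB  (2 entries read)
#1 VA=0x3A18F94 (r,user):
  L0: frame=0x3C idx=29 entry=0x46007 [P=1 RW=1 US=1 PS=0]
  L1: frame=0x46 idx=24 entry=0x49007 [P=1 RW=1 US=1 PS=0]
  → PA=0x49F94  (2 entries read)
#2 VA=0xE00657 (r,user):
  L0: frame=0x3C idx=7 entry=0x56004 [P=0 RW=0 US=1 PS=0]
  ✗ PAGE_NOT_PRESENT  [1 reads]
#3 VA=0x3E1D4ED (r,kernel):
  L0: frame=0x3C idx=31 entry=0x4B007 [P=1 RW=1 US=1 PS=0]
  L1: frame=0x4B idx=29 entry=0x4E007 [P=1 RW=1 US=1 PS=0]
  → PA=0x4E4ED  (2 entries read)
#4 VA=0x1E0A6D6 (w,user):
  L0: frame=0x3C idx=15 entry=0x4F007 [P=1 RW=1 US=1 PS=0]
  L1: frame=0x4F idx=10 entry=0x51007 [P=1 RW=1 US=1 PS=0]
  → PA=0x516D6  (2 entries read)

Entries read for #0: 2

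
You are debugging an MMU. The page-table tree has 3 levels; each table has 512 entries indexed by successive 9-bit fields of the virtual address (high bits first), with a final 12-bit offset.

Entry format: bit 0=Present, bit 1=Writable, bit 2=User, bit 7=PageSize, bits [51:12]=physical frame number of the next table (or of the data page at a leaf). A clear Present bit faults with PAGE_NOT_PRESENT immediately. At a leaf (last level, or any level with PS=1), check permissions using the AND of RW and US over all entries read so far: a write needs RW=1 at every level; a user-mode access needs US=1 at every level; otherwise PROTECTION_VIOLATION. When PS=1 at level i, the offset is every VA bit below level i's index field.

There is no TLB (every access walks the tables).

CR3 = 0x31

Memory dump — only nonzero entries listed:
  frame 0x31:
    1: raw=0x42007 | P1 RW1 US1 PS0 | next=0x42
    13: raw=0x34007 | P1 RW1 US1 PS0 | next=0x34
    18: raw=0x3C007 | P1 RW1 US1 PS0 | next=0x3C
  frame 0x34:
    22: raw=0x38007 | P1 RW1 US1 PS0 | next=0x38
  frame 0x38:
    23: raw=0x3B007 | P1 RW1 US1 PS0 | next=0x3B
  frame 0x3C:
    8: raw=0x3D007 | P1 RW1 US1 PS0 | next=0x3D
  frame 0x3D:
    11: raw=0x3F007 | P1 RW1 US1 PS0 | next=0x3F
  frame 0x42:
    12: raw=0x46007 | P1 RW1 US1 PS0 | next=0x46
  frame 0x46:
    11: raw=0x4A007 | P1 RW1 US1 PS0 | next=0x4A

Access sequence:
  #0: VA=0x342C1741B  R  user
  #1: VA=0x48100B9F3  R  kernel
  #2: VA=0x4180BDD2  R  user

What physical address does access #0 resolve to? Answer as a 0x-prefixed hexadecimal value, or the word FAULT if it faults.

Per-access translation:
#0 VA=0x342C1741B (r,user):
  L0: frame=0x31 idx=13 entry=0x34007 [P=1 RW=1 US=1 PS=0]
  L1: frame=0x34 idx=22 entry=0x38007 [P=1 RW=1 US=1 PS=0]
  L2: frame=0x38 idx=23 entry=0x3B007 [P=1 RW=1 US=1 PS=0]
  ✓ 0x3B41B  — 3 lookups
#1 VA=0x48100B9F3 (r,kernel):
  L0: frame=0x31 idx=18 entry=0x3C007 [P=1 RW=1 US=1 PS=0]
  L1: frame=0x3C idx=8 entry=0x3D007 [P=1 RW=1 US=1 PS=0]
  L2: frame=0x3D idx=11 entry=0x3F007 [P=1 RW=1 US=1 PS=0]
  ✓ 0x3F9F3  — 3 lookups
#2 VA=0x4180BDD2 (r,user):
  L0: frame=0x31 idx=1 entry=0x42007 [P=1 RW=1 US=1 PS=0]
  L1: frame=0x42 idx=12 entry=0x46007 [P=1 RW=1 US=1 PS=0]
  L2: frame=0x46 idx=11 entry=0x4A007 [P=1 RW=1 US=1 PS=0]
  ✓ 0x4ADD2  — 3 lookups

Access #0 PA: 0x3B41B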